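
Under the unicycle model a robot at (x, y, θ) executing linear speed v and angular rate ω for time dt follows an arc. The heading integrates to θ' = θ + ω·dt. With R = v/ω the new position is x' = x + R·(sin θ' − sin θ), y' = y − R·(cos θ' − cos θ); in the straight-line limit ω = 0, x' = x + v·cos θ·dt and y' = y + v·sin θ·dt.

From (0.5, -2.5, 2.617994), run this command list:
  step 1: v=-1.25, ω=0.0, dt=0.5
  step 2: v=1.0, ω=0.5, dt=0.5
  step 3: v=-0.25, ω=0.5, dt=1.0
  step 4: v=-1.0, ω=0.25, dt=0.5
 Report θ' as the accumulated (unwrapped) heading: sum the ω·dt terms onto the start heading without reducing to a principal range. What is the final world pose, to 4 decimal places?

step 1: θ'=2.6180 (straight) → pose (1.0413, -2.8125, 2.6180)
step 2: θ'=2.8680 (R=2.0000) → pose (0.5817, -2.6189, 2.8680)
step 3: θ'=3.3680 (R=-0.5000) → pose (0.8290, -2.6248, 3.3680)
step 4: θ'=3.4930 (R=-4.0000) → pose (1.3080, -2.4824, 3.4930)

(1.3080, -2.4824, 3.4930)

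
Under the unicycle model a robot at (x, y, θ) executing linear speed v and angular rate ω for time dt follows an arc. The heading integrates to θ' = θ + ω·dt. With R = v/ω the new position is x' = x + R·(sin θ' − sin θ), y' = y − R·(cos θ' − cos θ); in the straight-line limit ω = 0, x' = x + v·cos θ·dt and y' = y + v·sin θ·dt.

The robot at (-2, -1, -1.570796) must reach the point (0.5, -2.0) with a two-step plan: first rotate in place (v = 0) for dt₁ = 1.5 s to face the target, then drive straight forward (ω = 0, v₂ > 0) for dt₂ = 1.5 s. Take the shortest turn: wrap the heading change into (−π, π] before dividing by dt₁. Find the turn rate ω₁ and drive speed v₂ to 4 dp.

heading to target = atan2(-2−-1, 0.5−-2) = -0.3805
Δθ = wrap(-0.3805 − -1.5708) = 1.1903; ω₁ = Δθ/dt₁ = 0.7935
distance = √((0.5−-2)² + (-2−-1)²) = 2.6926; v₂ = distance/dt₂ = 1.7951

ω₁ = 0.7935, v₂ = 1.7951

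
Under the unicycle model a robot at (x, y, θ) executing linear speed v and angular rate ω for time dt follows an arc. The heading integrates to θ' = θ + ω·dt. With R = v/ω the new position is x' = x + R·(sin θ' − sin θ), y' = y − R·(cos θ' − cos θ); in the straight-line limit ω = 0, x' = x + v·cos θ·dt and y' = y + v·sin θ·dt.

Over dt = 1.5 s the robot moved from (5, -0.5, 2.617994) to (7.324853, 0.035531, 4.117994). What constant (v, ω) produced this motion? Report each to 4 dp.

Δθ = 4.117994 − 2.617994 = 1.500000
ω = Δθ/dt = 1.500000/1.5 = 1.0000
R = Δx/(sin θ' − sin θ) = -1.7500
v = R·ω = -1.7500·1.0000 = -1.7500

v = -1.7500, ω = 1.0000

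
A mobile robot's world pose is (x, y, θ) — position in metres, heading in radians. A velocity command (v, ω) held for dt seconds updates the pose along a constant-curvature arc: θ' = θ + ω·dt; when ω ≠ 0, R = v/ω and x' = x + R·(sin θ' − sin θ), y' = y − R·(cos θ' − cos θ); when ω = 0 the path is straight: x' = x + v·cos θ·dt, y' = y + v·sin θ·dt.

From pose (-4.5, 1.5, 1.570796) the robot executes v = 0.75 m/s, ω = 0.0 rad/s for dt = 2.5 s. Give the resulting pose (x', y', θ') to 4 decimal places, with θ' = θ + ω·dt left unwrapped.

θ' = 1.5708 + 0.0·2.5 = 1.5708
ω = 0 → straight: x' = -4.5 + 0.75·cos(1.5708)·2.5 = -4.5000
y' = 1.5 + 0.75·sin(1.5708)·2.5 = 3.3750

(-4.5000, 3.3750, 1.5708)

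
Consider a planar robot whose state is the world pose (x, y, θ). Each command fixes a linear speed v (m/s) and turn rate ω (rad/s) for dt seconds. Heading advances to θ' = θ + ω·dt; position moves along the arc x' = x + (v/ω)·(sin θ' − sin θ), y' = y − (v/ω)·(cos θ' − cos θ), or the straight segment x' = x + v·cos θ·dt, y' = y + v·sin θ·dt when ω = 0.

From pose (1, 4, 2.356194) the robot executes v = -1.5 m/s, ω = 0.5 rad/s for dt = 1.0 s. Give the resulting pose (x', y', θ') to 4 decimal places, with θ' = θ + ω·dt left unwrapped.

(2.2767, 3.2427, 2.8562)

θ' = 2.3562 + 0.5·1.0 = 2.8562
R = v/ω = -1.5/0.5 = -3.0000
x' = 1 + -3.0000·(sin 2.8562 − sin 2.3562) = 2.2767
y' = 4 − -3.0000·(cos 2.8562 − cos 2.3562) = 3.2427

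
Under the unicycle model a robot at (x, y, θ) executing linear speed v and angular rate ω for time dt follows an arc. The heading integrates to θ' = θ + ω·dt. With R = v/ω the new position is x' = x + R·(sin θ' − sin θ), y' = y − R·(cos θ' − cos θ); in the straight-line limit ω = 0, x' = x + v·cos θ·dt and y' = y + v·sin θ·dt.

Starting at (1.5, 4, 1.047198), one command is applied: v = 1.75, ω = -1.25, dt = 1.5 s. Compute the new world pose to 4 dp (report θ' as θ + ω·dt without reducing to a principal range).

(3.7435, 4.2471, -0.8278)

θ' = 1.0472 + -1.25·1.5 = -0.8278
R = v/ω = 1.75/-1.25 = -1.4000
x' = 1.5 + -1.4000·(sin -0.8278 − sin 1.0472) = 3.7435
y' = 4 − -1.4000·(cos -0.8278 − cos 1.0472) = 4.2471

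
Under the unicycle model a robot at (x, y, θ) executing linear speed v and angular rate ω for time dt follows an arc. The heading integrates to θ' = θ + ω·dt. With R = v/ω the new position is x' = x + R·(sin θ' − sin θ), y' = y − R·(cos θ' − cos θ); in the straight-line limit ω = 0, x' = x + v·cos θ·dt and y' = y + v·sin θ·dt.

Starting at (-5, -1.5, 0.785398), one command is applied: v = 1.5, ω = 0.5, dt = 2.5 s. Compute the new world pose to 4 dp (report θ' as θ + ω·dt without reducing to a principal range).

θ' = 0.7854 + 0.5·2.5 = 2.0354
R = v/ω = 1.5/0.5 = 3.0000
x' = -5 + 3.0000·(sin 2.0354 − sin 0.7854) = -4.4393
y' = -1.5 − 3.0000·(cos 2.0354 − cos 0.7854) = 1.9655

(-4.4393, 1.9655, 2.0354)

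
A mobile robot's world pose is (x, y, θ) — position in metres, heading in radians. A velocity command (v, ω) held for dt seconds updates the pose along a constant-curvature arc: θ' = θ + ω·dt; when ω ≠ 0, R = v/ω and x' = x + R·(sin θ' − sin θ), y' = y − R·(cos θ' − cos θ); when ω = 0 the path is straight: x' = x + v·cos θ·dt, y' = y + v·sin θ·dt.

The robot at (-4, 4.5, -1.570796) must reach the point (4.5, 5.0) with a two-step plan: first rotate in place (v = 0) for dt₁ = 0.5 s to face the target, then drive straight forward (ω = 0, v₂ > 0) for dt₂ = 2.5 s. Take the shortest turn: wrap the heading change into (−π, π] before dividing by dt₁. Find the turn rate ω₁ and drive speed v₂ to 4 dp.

ω₁ = 3.2591, v₂ = 3.4059

heading to target = atan2(5−4.5, 4.5−-4) = 0.0588
Δθ = wrap(0.0588 − -1.5708) = 1.6296; ω₁ = Δθ/dt₁ = 3.2591
distance = √((4.5−-4)² + (5−4.5)²) = 8.5147; v₂ = distance/dt₂ = 3.4059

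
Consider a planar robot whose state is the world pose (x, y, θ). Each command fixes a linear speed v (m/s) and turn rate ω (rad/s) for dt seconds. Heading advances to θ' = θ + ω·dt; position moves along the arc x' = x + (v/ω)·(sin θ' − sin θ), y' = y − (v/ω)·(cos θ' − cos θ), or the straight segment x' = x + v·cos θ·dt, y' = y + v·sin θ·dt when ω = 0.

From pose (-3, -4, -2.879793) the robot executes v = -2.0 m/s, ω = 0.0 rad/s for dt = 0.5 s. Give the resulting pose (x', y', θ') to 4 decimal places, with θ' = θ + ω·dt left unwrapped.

(-2.0341, -3.7412, -2.8798)

θ' = -2.8798 + 0.0·0.5 = -2.8798
ω = 0 → straight: x' = -3 + -2.0·cos(-2.8798)·0.5 = -2.0341
y' = -4 + -2.0·sin(-2.8798)·0.5 = -3.7412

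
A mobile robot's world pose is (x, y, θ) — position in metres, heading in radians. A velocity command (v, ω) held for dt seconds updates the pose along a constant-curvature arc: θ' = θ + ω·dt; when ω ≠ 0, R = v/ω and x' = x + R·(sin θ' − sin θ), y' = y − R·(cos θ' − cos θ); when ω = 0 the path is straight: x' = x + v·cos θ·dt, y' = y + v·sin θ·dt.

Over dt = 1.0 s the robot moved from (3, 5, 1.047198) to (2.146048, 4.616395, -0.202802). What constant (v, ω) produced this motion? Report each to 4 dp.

v = -1.0000, ω = -1.2500

Δθ = -0.202802 − 1.047198 = -1.250000
ω = Δθ/dt = -1.250000/1.0 = -1.2500
R = Δx/(sin θ' − sin θ) = 0.8000
v = R·ω = 0.8000·-1.2500 = -1.0000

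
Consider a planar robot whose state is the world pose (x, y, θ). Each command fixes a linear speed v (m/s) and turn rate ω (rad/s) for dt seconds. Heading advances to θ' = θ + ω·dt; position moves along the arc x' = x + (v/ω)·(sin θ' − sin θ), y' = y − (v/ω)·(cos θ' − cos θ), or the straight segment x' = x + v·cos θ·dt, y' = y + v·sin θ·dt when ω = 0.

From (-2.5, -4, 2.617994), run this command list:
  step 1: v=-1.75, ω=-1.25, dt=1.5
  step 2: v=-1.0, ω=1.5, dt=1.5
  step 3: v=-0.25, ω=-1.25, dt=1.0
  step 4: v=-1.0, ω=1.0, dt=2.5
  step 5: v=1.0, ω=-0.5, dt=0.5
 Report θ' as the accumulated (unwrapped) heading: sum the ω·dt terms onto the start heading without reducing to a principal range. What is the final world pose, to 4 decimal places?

(-0.1354, -8.2514, 3.9930)

step 1: θ'=0.7430 (R=1.4000) → pose (-2.2529, -6.2435, 0.7430)
step 2: θ'=2.9930 (R=-0.6667) → pose (-1.9006, -7.3937, 2.9930)
step 3: θ'=1.7430 (R=0.2000) → pose (-1.7332, -7.5573, 1.7430)
step 4: θ'=4.2430 (R=-1.0000) → pose (0.1439, -7.8383, 4.2430)
step 5: θ'=3.9930 (R=-2.0000) → pose (-0.1354, -8.2514, 3.9930)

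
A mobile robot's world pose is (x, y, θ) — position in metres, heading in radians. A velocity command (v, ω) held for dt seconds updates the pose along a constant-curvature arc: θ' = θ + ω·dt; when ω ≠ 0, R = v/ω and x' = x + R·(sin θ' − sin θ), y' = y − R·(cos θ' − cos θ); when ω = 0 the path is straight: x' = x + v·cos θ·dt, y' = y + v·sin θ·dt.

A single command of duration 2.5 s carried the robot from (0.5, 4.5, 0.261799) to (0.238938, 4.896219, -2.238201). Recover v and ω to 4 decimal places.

v = -0.2500, ω = -1.0000

Δθ = -2.238201 − 0.261799 = -2.500000
ω = Δθ/dt = -2.500000/2.5 = -1.0000
R = −Δy/(cos θ' − cos θ) = 0.2500
v = R·ω = 0.2500·-1.0000 = -0.2500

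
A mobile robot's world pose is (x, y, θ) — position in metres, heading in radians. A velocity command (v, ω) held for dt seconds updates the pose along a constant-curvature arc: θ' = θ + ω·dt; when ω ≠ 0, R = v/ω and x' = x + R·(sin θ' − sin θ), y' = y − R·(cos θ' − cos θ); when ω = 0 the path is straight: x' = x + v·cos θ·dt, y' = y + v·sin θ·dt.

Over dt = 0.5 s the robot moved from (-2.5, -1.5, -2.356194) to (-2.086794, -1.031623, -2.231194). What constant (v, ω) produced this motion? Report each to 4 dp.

v = -1.2500, ω = 0.2500

Δθ = -2.231194 − -2.356194 = 0.125000
ω = Δθ/dt = 0.125000/0.5 = 0.2500
R = −Δy/(cos θ' − cos θ) = -5.0000
v = R·ω = -5.0000·0.2500 = -1.2500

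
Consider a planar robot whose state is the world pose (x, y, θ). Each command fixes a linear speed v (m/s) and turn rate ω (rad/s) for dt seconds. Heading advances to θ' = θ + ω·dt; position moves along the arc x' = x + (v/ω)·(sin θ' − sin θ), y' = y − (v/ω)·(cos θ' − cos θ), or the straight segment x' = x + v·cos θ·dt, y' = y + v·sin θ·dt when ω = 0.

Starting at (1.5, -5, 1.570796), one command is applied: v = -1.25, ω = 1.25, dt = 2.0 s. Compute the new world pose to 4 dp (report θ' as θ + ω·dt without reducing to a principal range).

θ' = 1.5708 + 1.25·2.0 = 4.0708
R = v/ω = -1.25/1.25 = -1.0000
x' = 1.5 + -1.0000·(sin 4.0708 − sin 1.5708) = 3.3011
y' = -5 − -1.0000·(cos 4.0708 − cos 1.5708) = -5.5985

(3.3011, -5.5985, 4.0708)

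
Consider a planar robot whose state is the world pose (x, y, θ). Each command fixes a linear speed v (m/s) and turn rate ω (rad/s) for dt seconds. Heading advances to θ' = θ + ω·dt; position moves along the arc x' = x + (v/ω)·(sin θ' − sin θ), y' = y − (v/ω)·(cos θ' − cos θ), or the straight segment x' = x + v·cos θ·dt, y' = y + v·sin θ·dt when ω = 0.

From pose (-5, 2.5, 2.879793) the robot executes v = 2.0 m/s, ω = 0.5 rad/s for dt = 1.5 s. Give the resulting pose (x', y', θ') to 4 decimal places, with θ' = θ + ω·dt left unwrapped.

θ' = 2.8798 + 0.5·1.5 = 3.6298
R = v/ω = 2.0/0.5 = 4.0000
x' = -5 + 4.0000·(sin 3.6298 − sin 2.8798) = -7.9114
y' = 2.5 − 4.0000·(cos 3.6298 − cos 2.8798) = 2.1690

(-7.9114, 2.1690, 3.6298)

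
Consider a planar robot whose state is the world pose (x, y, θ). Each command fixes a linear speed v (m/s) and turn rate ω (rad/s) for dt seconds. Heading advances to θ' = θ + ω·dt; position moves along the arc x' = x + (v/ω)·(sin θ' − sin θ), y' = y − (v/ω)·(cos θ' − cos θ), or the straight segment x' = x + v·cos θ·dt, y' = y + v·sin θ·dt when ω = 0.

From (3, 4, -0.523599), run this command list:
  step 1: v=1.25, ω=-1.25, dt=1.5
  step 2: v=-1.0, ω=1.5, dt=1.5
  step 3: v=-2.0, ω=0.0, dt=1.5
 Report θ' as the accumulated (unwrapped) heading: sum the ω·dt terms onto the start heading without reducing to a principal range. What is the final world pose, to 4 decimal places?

(-0.1427, 3.9920, -0.1486)

step 1: θ'=-2.3986 (R=-1.0000) → pose (3.1765, 2.3975, -2.3986)
step 2: θ'=-0.1486 (R=-0.6667) → pose (2.8242, 3.5478, -0.1486)
step 3: θ'=-0.1486 (straight) → pose (-0.1427, 3.9920, -0.1486)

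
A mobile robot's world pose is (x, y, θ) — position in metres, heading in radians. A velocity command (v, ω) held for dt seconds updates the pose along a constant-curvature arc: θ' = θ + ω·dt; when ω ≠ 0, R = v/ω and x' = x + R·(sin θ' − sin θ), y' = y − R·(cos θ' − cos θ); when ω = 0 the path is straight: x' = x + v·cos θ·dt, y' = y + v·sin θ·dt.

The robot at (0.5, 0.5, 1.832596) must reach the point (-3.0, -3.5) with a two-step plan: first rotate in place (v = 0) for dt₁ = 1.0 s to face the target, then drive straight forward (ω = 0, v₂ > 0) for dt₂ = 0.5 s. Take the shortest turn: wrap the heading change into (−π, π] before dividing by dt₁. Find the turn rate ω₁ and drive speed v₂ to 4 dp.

ω₁ = 2.1610, v₂ = 10.6301

heading to target = atan2(-3.5−0.5, -3−0.5) = -2.2896
Δθ = wrap(-2.2896 − 1.8326) = 2.1610; ω₁ = Δθ/dt₁ = 2.1610
distance = √((-3−0.5)² + (-3.5−0.5)²) = 5.3151; v₂ = distance/dt₂ = 10.6301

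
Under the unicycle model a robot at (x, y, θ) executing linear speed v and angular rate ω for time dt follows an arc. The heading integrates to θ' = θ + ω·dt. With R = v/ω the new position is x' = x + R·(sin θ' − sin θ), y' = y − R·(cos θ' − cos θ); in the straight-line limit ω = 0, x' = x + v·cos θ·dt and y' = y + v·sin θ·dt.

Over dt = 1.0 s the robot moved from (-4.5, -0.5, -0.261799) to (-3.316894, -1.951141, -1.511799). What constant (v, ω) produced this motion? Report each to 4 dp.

Δθ = -1.511799 − -0.261799 = -1.250000
ω = Δθ/dt = -1.250000/1.0 = -1.2500
R = −Δy/(cos θ' − cos θ) = -1.6000
v = R·ω = -1.6000·-1.2500 = 2.0000

v = 2.0000, ω = -1.2500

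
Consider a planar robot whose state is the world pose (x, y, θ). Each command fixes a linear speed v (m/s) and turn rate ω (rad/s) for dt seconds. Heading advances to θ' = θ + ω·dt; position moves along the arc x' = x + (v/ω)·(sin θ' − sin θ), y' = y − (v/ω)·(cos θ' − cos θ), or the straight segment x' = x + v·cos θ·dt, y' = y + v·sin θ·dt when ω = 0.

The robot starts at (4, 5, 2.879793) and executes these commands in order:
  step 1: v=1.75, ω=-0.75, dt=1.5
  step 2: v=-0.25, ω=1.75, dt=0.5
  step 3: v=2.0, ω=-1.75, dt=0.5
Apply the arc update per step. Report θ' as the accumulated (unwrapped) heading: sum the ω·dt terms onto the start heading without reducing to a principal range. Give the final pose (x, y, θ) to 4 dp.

(1.8166, 7.5158, 1.7548)

step 1: θ'=1.7548 (R=-2.3333) → pose (2.3100, 6.8269, 1.7548)
step 2: θ'=2.6298 (R=-0.1429) → pose (2.3804, 6.7285, 2.6298)
step 3: θ'=1.7548 (R=-1.1429) → pose (1.8166, 7.5158, 1.7548)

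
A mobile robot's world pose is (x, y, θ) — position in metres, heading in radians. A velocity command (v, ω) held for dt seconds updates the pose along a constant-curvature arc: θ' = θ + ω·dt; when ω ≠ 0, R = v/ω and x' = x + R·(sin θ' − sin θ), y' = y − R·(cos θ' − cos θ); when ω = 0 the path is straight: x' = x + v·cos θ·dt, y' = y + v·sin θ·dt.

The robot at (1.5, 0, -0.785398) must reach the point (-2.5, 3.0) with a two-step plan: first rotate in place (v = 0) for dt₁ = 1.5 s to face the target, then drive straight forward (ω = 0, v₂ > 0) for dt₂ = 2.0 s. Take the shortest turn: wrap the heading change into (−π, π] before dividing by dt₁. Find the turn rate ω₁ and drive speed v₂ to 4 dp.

ω₁ = -1.9998, v₂ = 2.5000

heading to target = atan2(3−0, -2.5−1.5) = 2.4981
Δθ = wrap(2.4981 − -0.7854) = -2.9997; ω₁ = Δθ/dt₁ = -1.9998
distance = √((-2.5−1.5)² + (3−0)²) = 5.0000; v₂ = distance/dt₂ = 2.5000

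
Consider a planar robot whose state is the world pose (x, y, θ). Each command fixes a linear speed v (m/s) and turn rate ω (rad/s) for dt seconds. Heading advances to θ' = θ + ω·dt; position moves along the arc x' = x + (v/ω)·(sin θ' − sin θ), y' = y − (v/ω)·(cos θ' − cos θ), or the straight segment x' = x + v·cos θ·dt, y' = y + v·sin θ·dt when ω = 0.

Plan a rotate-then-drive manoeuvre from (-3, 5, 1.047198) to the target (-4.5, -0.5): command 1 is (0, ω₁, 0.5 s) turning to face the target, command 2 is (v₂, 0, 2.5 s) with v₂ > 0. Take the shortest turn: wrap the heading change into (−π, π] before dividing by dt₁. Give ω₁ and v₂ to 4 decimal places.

heading to target = atan2(-0.5−5, -4.5−-3) = -1.8370
Δθ = wrap(-1.8370 − 1.0472) = -2.8842; ω₁ = Δθ/dt₁ = -5.7685
distance = √((-4.5−-3)² + (-0.5−5)²) = 5.7009; v₂ = distance/dt₂ = 2.2804

ω₁ = -5.7685, v₂ = 2.2804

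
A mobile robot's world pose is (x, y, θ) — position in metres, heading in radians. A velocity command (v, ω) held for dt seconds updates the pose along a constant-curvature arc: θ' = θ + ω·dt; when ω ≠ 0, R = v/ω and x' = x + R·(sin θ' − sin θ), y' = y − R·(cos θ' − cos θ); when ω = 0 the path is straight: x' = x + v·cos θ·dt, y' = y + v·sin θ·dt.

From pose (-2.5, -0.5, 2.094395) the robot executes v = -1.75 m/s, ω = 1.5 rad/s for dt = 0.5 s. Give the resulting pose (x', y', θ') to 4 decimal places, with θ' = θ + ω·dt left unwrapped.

θ' = 2.0944 + 1.5·0.5 = 2.8444
R = v/ω = -1.75/1.5 = -1.1667
x' = -2.5 + -1.1667·(sin 2.8444 − sin 2.0944) = -1.8313
y' = -0.5 − -1.1667·(cos 2.8444 − cos 2.0944) = -1.0322

(-1.8313, -1.0322, 2.8444)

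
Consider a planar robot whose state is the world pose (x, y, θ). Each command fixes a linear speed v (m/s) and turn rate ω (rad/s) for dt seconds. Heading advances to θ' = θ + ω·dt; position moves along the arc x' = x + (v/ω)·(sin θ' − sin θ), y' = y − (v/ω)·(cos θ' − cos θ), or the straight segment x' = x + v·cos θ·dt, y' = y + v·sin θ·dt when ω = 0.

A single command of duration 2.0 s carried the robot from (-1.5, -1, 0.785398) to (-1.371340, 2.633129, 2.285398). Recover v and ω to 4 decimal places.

v = 2.0000, ω = 0.7500

Δθ = 2.285398 − 0.785398 = 1.500000
ω = Δθ/dt = 1.500000/2.0 = 0.7500
R = −Δy/(cos θ' − cos θ) = 2.6667
v = R·ω = 2.6667·0.7500 = 2.0000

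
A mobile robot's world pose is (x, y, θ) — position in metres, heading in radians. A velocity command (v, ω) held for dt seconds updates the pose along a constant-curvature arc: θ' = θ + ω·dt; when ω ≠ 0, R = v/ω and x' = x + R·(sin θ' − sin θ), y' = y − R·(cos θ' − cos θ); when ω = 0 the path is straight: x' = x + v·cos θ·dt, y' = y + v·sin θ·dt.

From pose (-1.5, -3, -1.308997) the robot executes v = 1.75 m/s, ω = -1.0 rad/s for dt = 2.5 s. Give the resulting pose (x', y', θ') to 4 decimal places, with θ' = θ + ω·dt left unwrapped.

θ' = -1.3090 + -1.0·2.5 = -3.8090
R = v/ω = 1.75/-1.0 = -1.7500
x' = -1.5 + -1.7500·(sin -3.8090 − sin -1.3090) = -4.2735
y' = -3 − -1.7500·(cos -3.8090 − cos -1.3090) = -4.8274

(-4.2735, -4.8274, -3.8090)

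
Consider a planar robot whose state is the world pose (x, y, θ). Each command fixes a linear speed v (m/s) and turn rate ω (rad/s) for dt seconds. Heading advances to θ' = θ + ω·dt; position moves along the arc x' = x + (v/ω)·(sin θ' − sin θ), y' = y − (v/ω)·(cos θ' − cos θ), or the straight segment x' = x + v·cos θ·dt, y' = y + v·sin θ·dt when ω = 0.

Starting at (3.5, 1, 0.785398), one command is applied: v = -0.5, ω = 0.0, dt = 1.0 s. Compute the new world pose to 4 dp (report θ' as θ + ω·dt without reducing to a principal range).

θ' = 0.7854 + 0.0·1.0 = 0.7854
ω = 0 → straight: x' = 3.5 + -0.5·cos(0.7854)·1.0 = 3.1464
y' = 1 + -0.5·sin(0.7854)·1.0 = 0.6464

(3.1464, 0.6464, 0.7854)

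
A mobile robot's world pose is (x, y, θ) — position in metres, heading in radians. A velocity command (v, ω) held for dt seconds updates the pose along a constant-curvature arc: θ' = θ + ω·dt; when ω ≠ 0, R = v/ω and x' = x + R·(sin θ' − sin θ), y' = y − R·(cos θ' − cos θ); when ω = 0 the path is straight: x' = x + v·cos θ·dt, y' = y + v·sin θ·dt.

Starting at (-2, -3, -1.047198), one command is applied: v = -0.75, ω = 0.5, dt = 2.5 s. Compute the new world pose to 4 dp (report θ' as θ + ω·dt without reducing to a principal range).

θ' = -1.0472 + 0.5·2.5 = 0.2028
R = v/ω = -0.75/0.5 = -1.5000
x' = -2 + -1.5000·(sin 0.2028 − sin -1.0472) = -3.6012
y' = -3 − -1.5000·(cos 0.2028 − cos -1.0472) = -2.2807

(-3.6012, -2.2807, 0.2028)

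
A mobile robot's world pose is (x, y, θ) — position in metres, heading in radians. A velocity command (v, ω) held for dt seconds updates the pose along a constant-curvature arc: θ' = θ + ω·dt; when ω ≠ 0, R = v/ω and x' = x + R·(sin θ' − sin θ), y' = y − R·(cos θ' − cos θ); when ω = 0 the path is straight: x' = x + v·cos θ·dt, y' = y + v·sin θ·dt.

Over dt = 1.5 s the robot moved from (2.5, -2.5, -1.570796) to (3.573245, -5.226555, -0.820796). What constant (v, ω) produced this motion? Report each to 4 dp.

Δθ = -0.820796 − -1.570796 = 0.750000
ω = Δθ/dt = 0.750000/1.5 = 0.5000
R = −Δy/(cos θ' − cos θ) = 4.0000
v = R·ω = 4.0000·0.5000 = 2.0000

v = 2.0000, ω = 0.5000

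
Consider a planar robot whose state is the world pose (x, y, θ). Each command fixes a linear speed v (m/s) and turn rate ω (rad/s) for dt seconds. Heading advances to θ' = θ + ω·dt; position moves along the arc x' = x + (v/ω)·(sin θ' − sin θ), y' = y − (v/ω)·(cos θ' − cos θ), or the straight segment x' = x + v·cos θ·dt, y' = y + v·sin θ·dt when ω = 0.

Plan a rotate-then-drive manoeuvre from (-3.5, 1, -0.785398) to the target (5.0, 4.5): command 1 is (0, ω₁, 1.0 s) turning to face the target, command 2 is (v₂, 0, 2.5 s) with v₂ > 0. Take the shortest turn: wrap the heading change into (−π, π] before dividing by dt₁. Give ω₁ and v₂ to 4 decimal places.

heading to target = atan2(4.5−1, 5−-3.5) = 0.3906
Δθ = wrap(0.3906 − -0.7854) = 1.1760; ω₁ = Δθ/dt₁ = 1.1760
distance = √((5−-3.5)² + (4.5−1)²) = 9.1924; v₂ = distance/dt₂ = 3.6770

ω₁ = 1.1760, v₂ = 3.6770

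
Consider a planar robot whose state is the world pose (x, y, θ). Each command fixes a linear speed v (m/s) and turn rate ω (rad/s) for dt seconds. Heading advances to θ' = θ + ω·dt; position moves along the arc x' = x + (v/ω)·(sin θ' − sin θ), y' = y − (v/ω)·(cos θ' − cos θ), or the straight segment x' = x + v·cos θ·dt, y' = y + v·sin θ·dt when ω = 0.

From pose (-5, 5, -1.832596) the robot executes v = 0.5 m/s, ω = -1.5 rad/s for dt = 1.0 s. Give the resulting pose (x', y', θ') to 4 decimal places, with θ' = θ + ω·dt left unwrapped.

(-5.3853, 4.7590, -3.3326)

θ' = -1.8326 + -1.5·1.0 = -3.3326
R = v/ω = 0.5/-1.5 = -0.3333
x' = -5 + -0.3333·(sin -3.3326 − sin -1.8326) = -5.3853
y' = 5 − -0.3333·(cos -3.3326 − cos -1.8326) = 4.7590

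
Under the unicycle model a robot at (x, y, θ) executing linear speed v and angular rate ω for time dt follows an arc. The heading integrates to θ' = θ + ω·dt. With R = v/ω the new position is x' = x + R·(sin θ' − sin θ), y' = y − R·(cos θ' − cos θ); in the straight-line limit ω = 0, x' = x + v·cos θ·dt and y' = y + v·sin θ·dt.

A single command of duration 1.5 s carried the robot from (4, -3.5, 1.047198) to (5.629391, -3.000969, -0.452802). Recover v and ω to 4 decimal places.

v = 1.2500, ω = -1.0000

Δθ = -0.452802 − 1.047198 = -1.500000
ω = Δθ/dt = -1.500000/1.5 = -1.0000
R = Δx/(sin θ' − sin θ) = -1.2500
v = R·ω = -1.2500·-1.0000 = 1.2500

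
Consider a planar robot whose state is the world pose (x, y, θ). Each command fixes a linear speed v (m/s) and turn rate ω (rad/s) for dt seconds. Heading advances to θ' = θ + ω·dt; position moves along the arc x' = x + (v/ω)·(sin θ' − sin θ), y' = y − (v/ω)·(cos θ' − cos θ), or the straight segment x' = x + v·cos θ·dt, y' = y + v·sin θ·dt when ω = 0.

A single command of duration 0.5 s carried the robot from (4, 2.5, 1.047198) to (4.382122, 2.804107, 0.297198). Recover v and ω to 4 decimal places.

Δθ = 0.297198 − 1.047198 = -0.750000
ω = Δθ/dt = -0.750000/0.5 = -1.5000
R = Δx/(sin θ' − sin θ) = -0.6667
v = R·ω = -0.6667·-1.5000 = 1.0000

v = 1.0000, ω = -1.5000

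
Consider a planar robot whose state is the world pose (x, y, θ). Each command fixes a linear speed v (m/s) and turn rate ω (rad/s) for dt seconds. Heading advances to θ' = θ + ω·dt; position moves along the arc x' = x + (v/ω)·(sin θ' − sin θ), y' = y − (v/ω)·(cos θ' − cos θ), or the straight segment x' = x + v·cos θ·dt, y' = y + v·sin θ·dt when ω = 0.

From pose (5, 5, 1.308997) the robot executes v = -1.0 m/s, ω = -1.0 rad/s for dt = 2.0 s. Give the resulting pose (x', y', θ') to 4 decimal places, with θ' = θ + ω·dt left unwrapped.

θ' = 1.3090 + -1.0·2.0 = -0.6910
R = v/ω = -1.0/-1.0 = 1.0000
x' = 5 + 1.0000·(sin -0.6910 − sin 1.3090) = 3.3968
y' = 5 − 1.0000·(cos -0.6910 − cos 1.3090) = 4.4882

(3.3968, 4.4882, -0.6910)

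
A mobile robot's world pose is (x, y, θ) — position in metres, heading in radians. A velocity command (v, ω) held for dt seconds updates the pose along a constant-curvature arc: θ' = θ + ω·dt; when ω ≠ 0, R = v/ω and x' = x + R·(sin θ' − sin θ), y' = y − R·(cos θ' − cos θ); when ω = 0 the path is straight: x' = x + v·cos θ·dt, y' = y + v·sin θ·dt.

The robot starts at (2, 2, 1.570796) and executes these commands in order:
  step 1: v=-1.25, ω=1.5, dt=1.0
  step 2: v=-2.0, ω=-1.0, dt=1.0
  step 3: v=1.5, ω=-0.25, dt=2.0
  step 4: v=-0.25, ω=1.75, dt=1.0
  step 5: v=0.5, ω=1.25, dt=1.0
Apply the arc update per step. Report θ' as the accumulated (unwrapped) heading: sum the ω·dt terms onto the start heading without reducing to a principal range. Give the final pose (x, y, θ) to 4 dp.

step 1: θ'=3.0708 (R=-0.8333) → pose (2.7744, 1.1688, 3.0708)
step 2: θ'=2.0708 (R=2.0000) → pose (4.3881, 0.1326, 2.0708)
step 3: θ'=1.5708 (R=-6.0000) → pose (3.6536, 3.0092, 1.5708)
step 4: θ'=3.3208 (R=-0.1429) → pose (3.8219, 2.8686, 3.3208)
step 5: θ'=4.5708 (R=0.4000) → pose (3.4972, 2.5315, 4.5708)

(3.4972, 2.5315, 4.5708)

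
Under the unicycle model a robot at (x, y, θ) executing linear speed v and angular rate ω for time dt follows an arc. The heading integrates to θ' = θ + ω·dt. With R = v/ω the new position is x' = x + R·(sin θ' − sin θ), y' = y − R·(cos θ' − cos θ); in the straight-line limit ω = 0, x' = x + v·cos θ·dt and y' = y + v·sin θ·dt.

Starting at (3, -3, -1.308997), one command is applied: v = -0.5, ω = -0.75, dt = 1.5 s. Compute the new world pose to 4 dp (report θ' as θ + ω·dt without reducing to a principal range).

(3.2106, -2.3208, -2.4340)

θ' = -1.3090 + -0.75·1.5 = -2.4340
R = v/ω = -0.5/-0.75 = 0.6667
x' = 3 + 0.6667·(sin -2.4340 − sin -1.3090) = 3.2106
y' = -3 − 0.6667·(cos -2.4340 − cos -1.3090) = -2.3208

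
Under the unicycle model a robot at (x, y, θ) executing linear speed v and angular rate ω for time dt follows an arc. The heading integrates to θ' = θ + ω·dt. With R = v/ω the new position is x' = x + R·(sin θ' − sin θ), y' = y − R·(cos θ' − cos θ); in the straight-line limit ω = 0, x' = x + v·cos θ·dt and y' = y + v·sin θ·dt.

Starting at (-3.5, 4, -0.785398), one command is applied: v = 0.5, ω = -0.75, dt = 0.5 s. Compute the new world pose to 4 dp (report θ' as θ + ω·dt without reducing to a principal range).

(-3.3601, 3.7946, -1.1604)

θ' = -0.7854 + -0.75·0.5 = -1.1604
R = v/ω = 0.5/-0.75 = -0.6667
x' = -3.5 + -0.6667·(sin -1.1604 − sin -0.7854) = -3.3601
y' = 4 − -0.6667·(cos -1.1604 − cos -0.7854) = 3.7946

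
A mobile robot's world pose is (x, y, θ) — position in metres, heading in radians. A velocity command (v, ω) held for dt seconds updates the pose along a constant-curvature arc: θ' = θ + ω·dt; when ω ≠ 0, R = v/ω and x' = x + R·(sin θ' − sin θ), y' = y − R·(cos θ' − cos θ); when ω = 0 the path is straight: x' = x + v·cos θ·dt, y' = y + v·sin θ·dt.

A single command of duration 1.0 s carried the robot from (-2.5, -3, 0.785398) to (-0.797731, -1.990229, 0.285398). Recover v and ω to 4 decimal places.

v = 2.0000, ω = -0.5000

Δθ = 0.285398 − 0.785398 = -0.500000
ω = Δθ/dt = -0.500000/1.0 = -0.5000
R = Δx/(sin θ' − sin θ) = -4.0000
v = R·ω = -4.0000·-0.5000 = 2.0000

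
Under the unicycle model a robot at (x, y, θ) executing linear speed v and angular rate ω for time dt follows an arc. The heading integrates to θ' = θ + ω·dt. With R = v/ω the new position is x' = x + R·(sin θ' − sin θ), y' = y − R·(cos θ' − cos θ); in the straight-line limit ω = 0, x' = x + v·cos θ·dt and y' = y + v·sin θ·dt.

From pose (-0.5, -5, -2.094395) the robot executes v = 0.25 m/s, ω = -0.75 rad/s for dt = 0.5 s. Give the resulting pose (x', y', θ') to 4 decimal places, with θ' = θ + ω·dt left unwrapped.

θ' = -2.0944 + -0.75·0.5 = -2.4694
R = v/ω = 0.25/-0.75 = -0.3333
x' = -0.5 + -0.3333·(sin -2.4694 − sin -2.0944) = -0.5811
y' = -5 − -0.3333·(cos -2.4694 − cos -2.0944) = -5.0942

(-0.5811, -5.0942, -2.4694)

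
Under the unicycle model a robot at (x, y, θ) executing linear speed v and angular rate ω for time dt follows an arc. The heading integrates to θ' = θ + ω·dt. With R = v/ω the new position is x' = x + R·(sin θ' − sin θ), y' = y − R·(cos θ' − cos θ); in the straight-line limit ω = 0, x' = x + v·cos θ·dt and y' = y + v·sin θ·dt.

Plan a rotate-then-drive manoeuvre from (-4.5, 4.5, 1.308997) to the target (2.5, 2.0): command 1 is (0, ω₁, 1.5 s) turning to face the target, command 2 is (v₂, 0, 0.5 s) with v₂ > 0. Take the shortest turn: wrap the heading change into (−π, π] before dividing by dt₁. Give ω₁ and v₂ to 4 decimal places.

ω₁ = -1.1013, v₂ = 14.8661

heading to target = atan2(2−4.5, 2.5−-4.5) = -0.3430
Δθ = wrap(-0.3430 − 1.3090) = -1.6520; ω₁ = Δθ/dt₁ = -1.1013
distance = √((2.5−-4.5)² + (2−4.5)²) = 7.4330; v₂ = distance/dt₂ = 14.8661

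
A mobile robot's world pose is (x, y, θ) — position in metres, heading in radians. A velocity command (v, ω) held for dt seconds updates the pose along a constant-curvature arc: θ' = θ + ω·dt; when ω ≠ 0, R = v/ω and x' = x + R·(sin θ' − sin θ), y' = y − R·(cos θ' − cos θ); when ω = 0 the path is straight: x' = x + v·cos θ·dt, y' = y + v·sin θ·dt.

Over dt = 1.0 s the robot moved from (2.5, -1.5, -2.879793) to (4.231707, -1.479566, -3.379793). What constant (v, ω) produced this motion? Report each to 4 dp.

Δθ = -3.379793 − -2.879793 = -0.500000
ω = Δθ/dt = -0.500000/1.0 = -0.5000
R = Δx/(sin θ' − sin θ) = 3.5000
v = R·ω = 3.5000·-0.5000 = -1.7500

v = -1.7500, ω = -0.5000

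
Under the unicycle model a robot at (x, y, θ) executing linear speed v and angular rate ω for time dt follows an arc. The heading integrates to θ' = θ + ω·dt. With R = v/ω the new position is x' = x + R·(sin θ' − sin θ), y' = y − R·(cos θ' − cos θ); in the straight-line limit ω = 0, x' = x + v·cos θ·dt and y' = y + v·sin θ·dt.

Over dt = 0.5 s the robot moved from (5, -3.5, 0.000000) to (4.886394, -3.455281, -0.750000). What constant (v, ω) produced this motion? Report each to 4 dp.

Δθ = -0.750000 − 0.000000 = -0.750000
ω = Δθ/dt = -0.750000/0.5 = -1.5000
R = Δx/(sin θ' − sin θ) = 0.1667
v = R·ω = 0.1667·-1.5000 = -0.2500

v = -0.2500, ω = -1.5000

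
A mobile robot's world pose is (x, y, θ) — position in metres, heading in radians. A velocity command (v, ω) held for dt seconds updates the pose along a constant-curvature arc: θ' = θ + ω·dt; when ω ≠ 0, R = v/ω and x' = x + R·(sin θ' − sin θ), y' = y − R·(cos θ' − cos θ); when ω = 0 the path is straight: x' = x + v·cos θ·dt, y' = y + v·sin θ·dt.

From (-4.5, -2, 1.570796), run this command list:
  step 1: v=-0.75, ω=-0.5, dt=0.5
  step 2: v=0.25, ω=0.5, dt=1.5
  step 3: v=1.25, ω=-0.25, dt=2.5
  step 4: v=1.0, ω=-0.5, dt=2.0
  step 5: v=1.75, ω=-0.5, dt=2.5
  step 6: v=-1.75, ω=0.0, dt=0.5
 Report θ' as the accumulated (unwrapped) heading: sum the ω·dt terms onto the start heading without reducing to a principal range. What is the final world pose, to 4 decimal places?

step 1: θ'=1.3208 (R=1.5000) → pose (-4.5466, -2.3711, 1.3208)
step 2: θ'=2.0708 (R=0.5000) → pose (-4.5923, -2.0077, 2.0708)
step 3: θ'=1.4458 (R=-5.0000) → pose (-5.1654, 1.0128, 1.4458)
step 4: θ'=0.4458 (R=-2.0000) → pose (-4.0433, 2.5680, 0.4458)
step 5: θ'=-0.8042 (R=-3.5000) → pose (-0.0132, 1.8380, -0.8042)
step 6: θ'=-0.8042 (straight) → pose (-0.6202, 2.4682, -0.8042)

(-0.6202, 2.4682, -0.8042)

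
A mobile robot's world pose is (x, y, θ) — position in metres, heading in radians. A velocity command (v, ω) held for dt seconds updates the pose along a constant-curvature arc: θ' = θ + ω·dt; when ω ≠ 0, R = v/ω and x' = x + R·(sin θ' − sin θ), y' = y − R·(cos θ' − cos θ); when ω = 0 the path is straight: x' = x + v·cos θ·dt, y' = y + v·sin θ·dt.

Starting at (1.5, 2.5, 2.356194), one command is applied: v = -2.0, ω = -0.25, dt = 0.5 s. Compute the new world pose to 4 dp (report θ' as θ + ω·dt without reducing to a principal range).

θ' = 2.3562 + -0.25·0.5 = 2.2312
R = v/ω = -2.0/-0.25 = 8.0000
x' = 1.5 + 8.0000·(sin 2.2312 − sin 2.3562) = 2.1611
y' = 2.5 − 8.0000·(cos 2.2312 − cos 2.3562) = 1.7506

(2.1611, 1.7506, 2.2312)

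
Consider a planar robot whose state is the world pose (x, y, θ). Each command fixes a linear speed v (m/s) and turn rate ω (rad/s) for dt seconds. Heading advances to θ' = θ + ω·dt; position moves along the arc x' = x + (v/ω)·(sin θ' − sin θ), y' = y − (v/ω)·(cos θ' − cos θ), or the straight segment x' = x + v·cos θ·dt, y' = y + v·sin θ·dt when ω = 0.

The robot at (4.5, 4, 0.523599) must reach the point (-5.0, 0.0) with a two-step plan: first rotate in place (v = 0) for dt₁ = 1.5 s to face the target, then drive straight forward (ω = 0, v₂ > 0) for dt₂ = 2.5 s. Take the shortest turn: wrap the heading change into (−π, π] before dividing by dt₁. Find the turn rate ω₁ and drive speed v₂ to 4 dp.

ω₁ = 2.0110, v₂ = 4.1231

heading to target = atan2(0−4, -5−4.5) = -2.7431
Δθ = wrap(-2.7431 − 0.5236) = 3.0165; ω₁ = Δθ/dt₁ = 2.0110
distance = √((-5−4.5)² + (0−4)²) = 10.3078; v₂ = distance/dt₂ = 4.1231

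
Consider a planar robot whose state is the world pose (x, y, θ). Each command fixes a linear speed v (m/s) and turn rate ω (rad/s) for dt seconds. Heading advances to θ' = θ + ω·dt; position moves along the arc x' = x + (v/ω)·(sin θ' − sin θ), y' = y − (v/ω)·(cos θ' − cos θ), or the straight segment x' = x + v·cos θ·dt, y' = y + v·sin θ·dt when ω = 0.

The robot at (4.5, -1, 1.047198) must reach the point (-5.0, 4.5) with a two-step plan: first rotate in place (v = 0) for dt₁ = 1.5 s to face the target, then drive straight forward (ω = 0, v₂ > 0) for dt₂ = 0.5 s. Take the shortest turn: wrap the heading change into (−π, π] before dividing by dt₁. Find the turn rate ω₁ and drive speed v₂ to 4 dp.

ω₁ = 1.0464, v₂ = 21.9545

heading to target = atan2(4.5−-1, -5−4.5) = 2.6168
Δθ = wrap(2.6168 − 1.0472) = 1.5696; ω₁ = Δθ/dt₁ = 1.0464
distance = √((-5−4.5)² + (4.5−-1)²) = 10.9772; v₂ = distance/dt₂ = 21.9545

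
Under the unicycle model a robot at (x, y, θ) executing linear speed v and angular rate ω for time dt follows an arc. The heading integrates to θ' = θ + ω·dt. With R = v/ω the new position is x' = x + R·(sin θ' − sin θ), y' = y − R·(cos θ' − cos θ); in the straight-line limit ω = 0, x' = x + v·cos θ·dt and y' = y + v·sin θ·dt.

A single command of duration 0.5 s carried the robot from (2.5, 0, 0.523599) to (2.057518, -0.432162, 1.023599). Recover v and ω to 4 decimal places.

Δθ = 1.023599 − 0.523599 = 0.500000
ω = Δθ/dt = 0.500000/0.5 = 1.0000
R = Δx/(sin θ' − sin θ) = -1.2500
v = R·ω = -1.2500·1.0000 = -1.2500

v = -1.2500, ω = 1.0000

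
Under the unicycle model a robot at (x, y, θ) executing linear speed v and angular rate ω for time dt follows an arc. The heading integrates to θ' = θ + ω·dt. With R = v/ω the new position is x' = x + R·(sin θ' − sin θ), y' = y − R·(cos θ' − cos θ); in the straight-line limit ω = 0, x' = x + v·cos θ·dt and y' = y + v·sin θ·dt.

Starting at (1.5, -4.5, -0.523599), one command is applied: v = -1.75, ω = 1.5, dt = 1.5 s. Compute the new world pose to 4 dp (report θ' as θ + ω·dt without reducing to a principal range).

θ' = -0.5236 + 1.5·1.5 = 1.7264
R = v/ω = -1.75/1.5 = -1.1667
x' = 1.5 + -1.1667·(sin 1.7264 − sin -0.5236) = -0.2359
y' = -4.5 − -1.1667·(cos 1.7264 − cos -0.5236) = -5.6912

(-0.2359, -5.6912, 1.7264)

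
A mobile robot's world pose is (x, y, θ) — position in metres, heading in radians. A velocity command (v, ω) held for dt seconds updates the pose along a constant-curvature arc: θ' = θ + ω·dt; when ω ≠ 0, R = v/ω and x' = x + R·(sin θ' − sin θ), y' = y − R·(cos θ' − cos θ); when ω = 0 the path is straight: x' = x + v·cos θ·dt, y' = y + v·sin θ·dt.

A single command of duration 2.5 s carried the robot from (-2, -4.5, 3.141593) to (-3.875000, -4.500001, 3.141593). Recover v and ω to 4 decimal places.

v = 0.7500, ω = 0.0000

Δθ = 3.141593 − 3.141593 = 0.000000
ω = Δθ/dt = 0.000000/2.5 = 0.0000
ω = 0 → v = (Δx·cos θ + Δy·sin θ)/dt = 0.7500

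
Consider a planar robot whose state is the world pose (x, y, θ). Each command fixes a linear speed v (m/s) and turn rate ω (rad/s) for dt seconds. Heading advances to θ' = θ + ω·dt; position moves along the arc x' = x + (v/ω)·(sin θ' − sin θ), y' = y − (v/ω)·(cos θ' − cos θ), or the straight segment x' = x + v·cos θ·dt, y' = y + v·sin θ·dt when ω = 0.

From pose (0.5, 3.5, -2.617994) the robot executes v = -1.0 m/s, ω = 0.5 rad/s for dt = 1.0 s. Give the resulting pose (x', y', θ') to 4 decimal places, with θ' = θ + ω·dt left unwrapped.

(1.2080, 4.1915, -2.1180)

θ' = -2.6180 + 0.5·1.0 = -2.1180
R = v/ω = -1.0/0.5 = -2.0000
x' = 0.5 + -2.0000·(sin -2.1180 − sin -2.6180) = 1.2080
y' = 3.5 − -2.0000·(cos -2.1180 − cos -2.6180) = 4.1915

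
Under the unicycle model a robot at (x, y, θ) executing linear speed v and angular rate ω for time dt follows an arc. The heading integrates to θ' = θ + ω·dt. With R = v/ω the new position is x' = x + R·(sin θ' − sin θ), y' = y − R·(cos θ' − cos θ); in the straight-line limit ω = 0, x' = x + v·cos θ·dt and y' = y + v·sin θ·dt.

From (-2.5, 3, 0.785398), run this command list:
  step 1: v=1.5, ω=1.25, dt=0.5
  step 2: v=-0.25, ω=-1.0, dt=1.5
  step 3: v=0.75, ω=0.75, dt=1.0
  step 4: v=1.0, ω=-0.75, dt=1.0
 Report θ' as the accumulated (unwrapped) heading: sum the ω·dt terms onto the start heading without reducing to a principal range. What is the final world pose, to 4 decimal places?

(-0.7930, 3.9290, -0.0896)

step 1: θ'=1.4104 (R=1.2000) → pose (-2.1639, 3.6569, 1.4104)
step 2: θ'=-0.0896 (R=0.2500) → pose (-2.4331, 3.4478, -0.0896)
step 3: θ'=0.6604 (R=1.0000) → pose (-1.7302, 3.6540, 0.6604)
step 4: θ'=-0.0896 (R=-1.3333) → pose (-0.7930, 3.9290, -0.0896)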